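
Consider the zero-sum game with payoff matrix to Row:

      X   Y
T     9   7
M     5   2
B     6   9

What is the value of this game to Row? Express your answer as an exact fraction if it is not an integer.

39/5

Row minima: T → 7, M → 2, B → 6; maximin = 7.
Column maxima: X → 9, Y → 9; minimax = 9.
7 ≠ 9, so there is no saddle point; optimal play is mixed.
M is strictly dominated by T, so Row never plays it.
On the remaining 2×2 (T, B vs X, Y):
Let Row play T with probability p. Expected payoff against X: 9p + 6(1−p) = 3p + 6; against Y: 7p + 9(1−p) = −2p + 9.
Setting these equal: 3p + 6 = −2p + 9 ⇒ 5p = 3 ⇒ p = 3/5, and the value is (3)·(3/5) + 6 = 39/5.
For Column: with q = P(X), equating T's and B's payoffs gives 2q + 7 = −3q + 9 ⇒ q = 2/5.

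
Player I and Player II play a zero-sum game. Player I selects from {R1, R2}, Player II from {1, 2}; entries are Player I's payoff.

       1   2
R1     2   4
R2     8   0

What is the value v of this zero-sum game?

16/5

Row minima: R1 → 2, R2 → 0; maximin = 2.
Column maxima: 1 → 8, 2 → 4; minimax = 4.
2 ≠ 4, so there is no saddle point; optimal play is mixed.
Let Player I play R1 with probability p. Expected payoff against 1: 2p + 8(1−p) = −6p + 8; against 2: 4p + 0(1−p) = 4p.
Setting these equal: −6p + 8 = 4p ⇒ −10p = -8 ⇒ p = 4/5, and the value is (-6)·(4/5) + 8 = 16/5.
For Player II: with q = P(1), equating R1's and R2's payoffs gives −2q + 4 = 8q ⇒ q = 2/5.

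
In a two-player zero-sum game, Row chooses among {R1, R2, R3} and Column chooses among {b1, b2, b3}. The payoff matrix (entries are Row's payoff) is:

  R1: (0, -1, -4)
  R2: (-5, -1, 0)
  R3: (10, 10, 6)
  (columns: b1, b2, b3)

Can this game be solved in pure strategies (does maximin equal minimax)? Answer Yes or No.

Row minima: R1 → -4, R2 → -5, R3 → 6; maximin = 6.
Column maxima: b1 → 10, b2 → 10, b3 → 6; minimax = 6.
maximin = minimax = 6, so a saddle point exists.

Yes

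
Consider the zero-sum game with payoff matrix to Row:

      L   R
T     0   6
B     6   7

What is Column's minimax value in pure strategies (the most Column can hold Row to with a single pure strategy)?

Column maxima: L → 6, R → 7.
The smallest of these is 6.

6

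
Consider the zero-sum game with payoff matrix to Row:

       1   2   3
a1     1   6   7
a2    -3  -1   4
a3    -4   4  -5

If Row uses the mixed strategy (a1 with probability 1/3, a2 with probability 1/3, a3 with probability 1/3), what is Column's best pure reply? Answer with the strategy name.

1

If Column plays 1, Row's expected payoff is (1/3)·1 + (1/3)·(-3) + (1/3)·(-4) = -2.
If Column plays 2, Row's expected payoff is (1/3)·6 + (1/3)·(-1) + (1/3)·4 = 3.
If Column plays 3, Row's expected payoff is (1/3)·7 + (1/3)·4 + (1/3)·(-5) = 2.
Column minimizes Row's payoff; the smallest is -2, so the best response is 1.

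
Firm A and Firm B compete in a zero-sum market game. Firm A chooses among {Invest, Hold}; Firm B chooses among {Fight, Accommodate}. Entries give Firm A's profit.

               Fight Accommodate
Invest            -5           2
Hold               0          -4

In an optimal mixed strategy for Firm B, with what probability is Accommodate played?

Row minima: Invest → -5, Hold → -4; maximin = -4.
Column maxima: Fight → 0, Accommodate → 2; minimax = 0.
-4 ≠ 0, so there is no saddle point; optimal play is mixed.
Let Firm A play Invest with probability p. Expected payoff against Fight: (-5)p + 0(1−p) = −5p; against Accommodate: 2p + (-4)(1−p) = 6p − 4.
Setting these equal: −5p = 6p − 4 ⇒ −11p = -4 ⇒ p = 4/11, and the value is (-5)·(4/11) = -20/11.
For Firm B: with q = P(Fight), equating Invest's and Hold's payoffs gives −7q + 2 = 4q − 4 ⇒ q = 6/11.

5/11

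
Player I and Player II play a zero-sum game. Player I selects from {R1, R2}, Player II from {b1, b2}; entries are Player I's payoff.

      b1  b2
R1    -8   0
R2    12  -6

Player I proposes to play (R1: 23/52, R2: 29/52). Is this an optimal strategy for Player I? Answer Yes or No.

Against b1 this mix gives (23/52)·(-8) + (29/52)·12 = 41/13.
Against b2 this mix gives (23/52)·0 + (29/52)·(-6) = -87/26.
Player II will play b2, holding Player I to -87/26. Shifting weight toward the row that does better against b2 would raise this floor (the equalizing mix achieves -24/13 against both b2 and b1), so the proposed strategy is not optimal.

No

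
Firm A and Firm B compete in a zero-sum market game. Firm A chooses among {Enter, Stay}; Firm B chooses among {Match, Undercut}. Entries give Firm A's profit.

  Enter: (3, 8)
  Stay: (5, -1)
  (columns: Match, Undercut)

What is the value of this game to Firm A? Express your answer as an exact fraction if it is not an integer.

Row minima: Enter → 3, Stay → -1; maximin = 3.
Column maxima: Match → 5, Undercut → 8; minimax = 5.
3 ≠ 5, so there is no saddle point; optimal play is mixed.
Let Firm A play Enter with probability p. Expected payoff against Match: 3p + 5(1−p) = −2p + 5; against Undercut: 8p + (-1)(1−p) = 9p − 1.
Setting these equal: −2p + 5 = 9p − 1 ⇒ −11p = -6 ⇒ p = 6/11, and the value is (-2)·(6/11) + 5 = 43/11.
For Firm B: with q = P(Match), equating Enter's and Stay's payoffs gives −5q + 8 = 6q − 1 ⇒ q = 9/11.

43/11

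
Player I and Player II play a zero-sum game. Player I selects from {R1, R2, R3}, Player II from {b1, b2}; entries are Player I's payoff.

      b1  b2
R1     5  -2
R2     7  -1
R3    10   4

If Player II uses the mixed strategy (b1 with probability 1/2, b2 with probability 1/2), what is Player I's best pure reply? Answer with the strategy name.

R3

Expected payoff of R1: (1/2)·5 + (1/2)·(-2) = 3/2.
Expected payoff of R2: (1/2)·7 + (1/2)·(-1) = 3.
Expected payoff of R3: (1/2)·10 + (1/2)·4 = 7.
The largest is 7, so Player I's best response is R3.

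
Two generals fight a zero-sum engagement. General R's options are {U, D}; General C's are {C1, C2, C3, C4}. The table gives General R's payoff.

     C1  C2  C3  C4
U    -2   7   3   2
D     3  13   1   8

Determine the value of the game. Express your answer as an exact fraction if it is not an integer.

Row minima: U → -2, D → 1; maximin = 1.
Column maxima: C1 → 3, C2 → 13, C3 → 3, C4 → 8; minimax = 3.
1 ≠ 3, so there is no saddle point; optimal play is mixed.
C2 is strictly dominated by C1 (it gives General R strictly more in every row), so General C never plays it.
C4 is strictly dominated by C1 (it gives General R strictly more in every row), so General C never plays it.
On the remaining 2×2 (U, D vs C1, C3):
Let General R play U with probability p. Expected payoff against C1: (-2)p + 3(1−p) = −5p + 3; against C3: 3p + 1(1−p) = 2p + 1.
Setting these equal: −5p + 3 = 2p + 1 ⇒ −7p = -2 ⇒ p = 2/7, and the value is (-5)·(2/7) + 3 = 11/7.
For General C: with q = P(C1), equating U's and D's payoffs gives −5q + 3 = 2q + 1 ⇒ q = 2/7.

11/7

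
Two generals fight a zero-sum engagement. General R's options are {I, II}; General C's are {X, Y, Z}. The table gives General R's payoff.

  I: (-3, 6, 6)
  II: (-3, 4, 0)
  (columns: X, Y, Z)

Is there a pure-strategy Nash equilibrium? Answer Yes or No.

Row minima: I → -3, II → -3; maximin = -3.
Column maxima: X → -3, Y → 6, Z → 6; minimax = -3.
maximin = minimax = -3, so a saddle point exists.

Yes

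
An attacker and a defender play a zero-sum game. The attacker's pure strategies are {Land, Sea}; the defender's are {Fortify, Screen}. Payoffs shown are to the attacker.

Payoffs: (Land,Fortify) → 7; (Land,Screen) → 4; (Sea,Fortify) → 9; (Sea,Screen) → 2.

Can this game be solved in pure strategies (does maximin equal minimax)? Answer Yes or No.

Yes

Row minima: Land → 4, Sea → 2; maximin = 4.
Column maxima: Fortify → 9, Screen → 4; minimax = 4.
maximin = minimax = 4, so a saddle point exists.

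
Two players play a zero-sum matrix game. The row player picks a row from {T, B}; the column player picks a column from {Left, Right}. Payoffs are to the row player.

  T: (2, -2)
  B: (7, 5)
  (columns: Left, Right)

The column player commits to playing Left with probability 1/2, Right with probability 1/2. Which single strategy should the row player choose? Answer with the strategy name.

B

Expected payoff of T: (1/2)·2 + (1/2)·(-2) = 0.
Expected payoff of B: (1/2)·7 + (1/2)·5 = 6.
The largest is 6, so the row player's best response is B.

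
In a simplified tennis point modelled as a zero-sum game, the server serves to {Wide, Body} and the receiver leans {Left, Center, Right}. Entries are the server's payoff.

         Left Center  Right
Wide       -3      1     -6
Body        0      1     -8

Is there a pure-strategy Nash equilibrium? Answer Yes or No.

Row minima: Wide → -6, Body → -8; maximin = -6.
Column maxima: Left → 0, Center → 1, Right → -6; minimax = -6.
maximin = minimax = -6, so a saddle point exists.

Yes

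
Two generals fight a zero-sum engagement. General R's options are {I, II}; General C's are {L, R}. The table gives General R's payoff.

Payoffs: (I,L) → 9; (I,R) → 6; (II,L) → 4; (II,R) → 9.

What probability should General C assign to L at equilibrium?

3/8

Row minima: I → 6, II → 4; maximin = 6.
Column maxima: L → 9, R → 9; minimax = 9.
6 ≠ 9, so there is no saddle point; optimal play is mixed.
Let General R play I with probability p. Expected payoff against L: 9p + 4(1−p) = 5p + 4; against R: 6p + 9(1−p) = −3p + 9.
Setting these equal: 5p + 4 = −3p + 9 ⇒ 8p = 5 ⇒ p = 5/8, and the value is (5)·(5/8) + 4 = 57/8.
For General C: with q = P(L), equating I's and II's payoffs gives 3q + 6 = −5q + 9 ⇒ q = 3/8.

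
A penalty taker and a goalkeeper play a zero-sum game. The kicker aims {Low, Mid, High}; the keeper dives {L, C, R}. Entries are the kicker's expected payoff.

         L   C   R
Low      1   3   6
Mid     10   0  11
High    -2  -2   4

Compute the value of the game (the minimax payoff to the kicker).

Row minima: Low → 1, Mid → 0, High → -2; maximin = 1.
Column maxima: L → 10, C → 3, R → 11; minimax = 3.
1 ≠ 3, so there is no saddle point; optimal play is mixed.
High is strictly dominated by Low, so the kicker never plays it.
R is strictly dominated by L (it gives the kicker strictly more in every row), so the keeper never plays it.
On the remaining 2×2 (Low, Mid vs L, C):
Let the kicker play Low with probability p. Expected payoff against L: 1p + 10(1−p) = −9p + 10; against C: 3p + 0(1−p) = 3p.
Setting these equal: −9p + 10 = 3p ⇒ −12p = -10 ⇒ p = 5/6, and the value is (-9)·(5/6) + 10 = 5/2.
For the keeper: with q = P(L), equating Low's and Mid's payoffs gives −2q + 3 = 10q ⇒ q = 1/4.

5/2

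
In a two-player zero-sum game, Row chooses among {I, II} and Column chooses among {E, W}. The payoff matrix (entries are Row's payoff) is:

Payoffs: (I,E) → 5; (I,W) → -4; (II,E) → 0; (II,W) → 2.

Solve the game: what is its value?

10/11

Row minima: I → -4, II → 0; maximin = 0.
Column maxima: E → 5, W → 2; minimax = 2.
0 ≠ 2, so there is no saddle point; optimal play is mixed.
Let Row play I with probability p. Expected payoff against E: 5p + 0(1−p) = 5p; against W: (-4)p + 2(1−p) = −6p + 2.
Setting these equal: 5p = −6p + 2 ⇒ 11p = 2 ⇒ p = 2/11, and the value is (5)·(2/11) = 10/11.
For Column: with q = P(E), equating I's and II's payoffs gives 9q − 4 = −2q + 2 ⇒ q = 6/11.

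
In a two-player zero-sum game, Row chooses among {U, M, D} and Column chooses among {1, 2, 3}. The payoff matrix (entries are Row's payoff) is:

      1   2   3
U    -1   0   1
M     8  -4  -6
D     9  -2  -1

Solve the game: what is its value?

Row minima: U → -1, M → -6, D → -2; maximin = -1.
Column maxima: 1 → 9, 2 → 0, 3 → 1; minimax = 0.
-1 ≠ 0, so there is no saddle point; optimal play is mixed.
M is strictly dominated by D, so Row never plays it.
With M eliminated, 3 is strictly dominated by 2 (it gives Row strictly more in every remaining row), so Column never plays it.
On the remaining 2×2 (U, D vs 1, 2):
Let Row play U with probability p. Expected payoff against 1: (-1)p + 9(1−p) = −10p + 9; against 2: 0p + (-2)(1−p) = 2p − 2.
Setting these equal: −10p + 9 = 2p − 2 ⇒ −12p = -11 ⇒ p = 11/12, and the value is (-10)·(11/12) + 9 = -1/6.
For Column: with q = P(1), equating U's and D's payoffs gives −q = 11q − 2 ⇒ q = 1/6.

-1/6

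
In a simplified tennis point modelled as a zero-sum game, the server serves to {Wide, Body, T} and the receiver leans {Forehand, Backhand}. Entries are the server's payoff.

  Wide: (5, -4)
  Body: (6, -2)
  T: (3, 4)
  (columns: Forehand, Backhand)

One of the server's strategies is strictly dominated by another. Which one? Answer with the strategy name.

Wide

Body gives a strictly higher payoff than Wide against every column: 6 > 5, -2 > -4.
So Wide is strictly dominated and the server never plays it.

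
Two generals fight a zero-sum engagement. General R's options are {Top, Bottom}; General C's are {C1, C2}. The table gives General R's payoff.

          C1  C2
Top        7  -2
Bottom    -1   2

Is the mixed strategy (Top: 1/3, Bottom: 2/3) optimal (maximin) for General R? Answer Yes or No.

Against C1 this mix gives (1/3)·7 + (2/3)·(-1) = 5/3.
Against C2 this mix gives (1/3)·(-2) + (2/3)·2 = 2/3.
General C will play C2, holding General R to 2/3. Shifting weight toward the row that does better against C2 would raise this floor (the equalizing mix achieves 1 against both C2 and C1), so the proposed strategy is not optimal.

No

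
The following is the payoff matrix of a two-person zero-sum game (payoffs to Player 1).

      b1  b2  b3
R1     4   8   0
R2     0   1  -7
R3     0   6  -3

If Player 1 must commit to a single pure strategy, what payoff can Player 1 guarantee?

Row minima: R1 → 0, R2 → -7, R3 → -3.
The best of these is 0.

0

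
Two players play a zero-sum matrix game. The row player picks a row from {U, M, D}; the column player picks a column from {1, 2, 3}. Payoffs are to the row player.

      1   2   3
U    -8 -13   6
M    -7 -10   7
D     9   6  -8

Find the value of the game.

-38/31

Row minima: U → -13, M → -10, D → -8; maximin = -8.
Column maxima: 1 → 9, 2 → 6, 3 → 7; minimax = 6.
-8 ≠ 6, so there is no saddle point; optimal play is mixed.
U is strictly dominated by M, so the row player never plays it.
1 is strictly dominated by 2 (it gives the row player strictly more in every row), so the column player never plays it.
On the remaining 2×2 (M, D vs 2, 3):
Let the row player play M with probability p. Expected payoff against 2: (-10)p + 6(1−p) = −16p + 6; against 3: 7p + (-8)(1−p) = 15p − 8.
Setting these equal: −16p + 6 = 15p − 8 ⇒ −31p = -14 ⇒ p = 14/31, and the value is (-16)·(14/31) + 6 = -38/31.
For the column player: with q = P(2), equating M's and D's payoffs gives −17q + 7 = 14q − 8 ⇒ q = 15/31.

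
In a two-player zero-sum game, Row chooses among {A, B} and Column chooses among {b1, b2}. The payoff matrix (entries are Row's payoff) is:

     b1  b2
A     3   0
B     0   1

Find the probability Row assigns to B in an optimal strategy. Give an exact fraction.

3/4

Row minima: A → 0, B → 0; maximin = 0.
Column maxima: b1 → 3, b2 → 1; minimax = 1.
0 ≠ 1, so there is no saddle point; optimal play is mixed.
Let Row play A with probability p. Expected payoff against b1: 3p + 0(1−p) = 3p; against b2: 0p + 1(1−p) = −p + 1.
Setting these equal: 3p = −p + 1 ⇒ 4p = 1 ⇒ p = 1/4, and the value is (3)·(1/4) = 3/4.
For Column: with q = P(b1), equating A's and B's payoffs gives 3q = −q + 1 ⇒ q = 1/4.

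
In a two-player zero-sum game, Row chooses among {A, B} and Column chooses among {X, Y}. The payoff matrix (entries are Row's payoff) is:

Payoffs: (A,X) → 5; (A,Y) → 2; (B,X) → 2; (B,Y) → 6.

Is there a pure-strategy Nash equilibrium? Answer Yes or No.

Row minima: A → 2, B → 2; maximin = 2.
Column maxima: X → 5, Y → 6; minimax = 5.
2 ≠ 5, so no pure-strategy equilibrium exists.

No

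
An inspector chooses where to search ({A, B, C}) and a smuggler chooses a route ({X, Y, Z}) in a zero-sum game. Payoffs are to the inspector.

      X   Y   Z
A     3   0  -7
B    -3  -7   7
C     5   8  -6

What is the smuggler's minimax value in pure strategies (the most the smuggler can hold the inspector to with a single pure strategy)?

5

Column maxima: X → 5, Y → 8, Z → 7.
The smallest of these is 5.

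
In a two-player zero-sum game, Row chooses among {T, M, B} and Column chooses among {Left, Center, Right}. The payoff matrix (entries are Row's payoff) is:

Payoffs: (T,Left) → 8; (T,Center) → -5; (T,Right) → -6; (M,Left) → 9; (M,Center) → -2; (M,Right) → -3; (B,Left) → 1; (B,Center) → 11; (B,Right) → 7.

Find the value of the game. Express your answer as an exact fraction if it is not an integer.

11/3

Row minima: T → -6, M → -3, B → 1; maximin = 1.
Column maxima: Left → 9, Center → 11, Right → 7; minimax = 7.
1 ≠ 7, so there is no saddle point; optimal play is mixed.
T is strictly dominated by M, so Row never plays it.
Center is strictly dominated by Right (it gives Row strictly more in every row), so Column never plays it.
On the remaining 2×2 (M, B vs Left, Right):
Let Row play M with probability p. Expected payoff against Left: 9p + 1(1−p) = 8p + 1; against Right: (-3)p + 7(1−p) = −10p + 7.
Setting these equal: 8p + 1 = −10p + 7 ⇒ 18p = 6 ⇒ p = 1/3, and the value is (8)·(1/3) + 1 = 11/3.
For Column: with q = P(Left), equating M's and B's payoffs gives 12q − 3 = −6q + 7 ⇒ q = 5/9.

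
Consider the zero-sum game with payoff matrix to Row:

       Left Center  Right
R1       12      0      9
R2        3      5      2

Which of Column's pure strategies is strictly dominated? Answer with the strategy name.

Right holds Row's payoff strictly below Left in every row: 9 < 12, 2 < 3.
So Left is strictly dominated for Column.

Left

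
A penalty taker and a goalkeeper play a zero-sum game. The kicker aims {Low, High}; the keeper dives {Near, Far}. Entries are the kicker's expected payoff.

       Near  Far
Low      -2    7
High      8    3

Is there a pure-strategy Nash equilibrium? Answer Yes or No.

No

Row minima: Low → -2, High → 3; maximin = 3.
Column maxima: Near → 8, Far → 7; minimax = 7.
3 ≠ 7, so no pure-strategy equilibrium exists.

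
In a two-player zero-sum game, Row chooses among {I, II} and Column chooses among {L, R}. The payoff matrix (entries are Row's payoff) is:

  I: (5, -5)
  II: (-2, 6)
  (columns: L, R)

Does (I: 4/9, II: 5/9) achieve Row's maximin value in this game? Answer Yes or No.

Yes

Against L this mix gives (4/9)·5 + (5/9)·(-2) = 10/9.
Against R this mix gives (4/9)·(-5) + (5/9)·6 = 10/9.
All of Column's active replies (L, R) yield 10/9, and no column does worse for Row. The mix makes Column indifferent and guarantees 10/9, so it is optimal.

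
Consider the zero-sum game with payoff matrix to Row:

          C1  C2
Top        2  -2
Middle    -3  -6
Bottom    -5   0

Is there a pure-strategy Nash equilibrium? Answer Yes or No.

Row minima: Top → -2, Middle → -6, Bottom → -5; maximin = -2.
Column maxima: C1 → 2, C2 → 0; minimax = 0.
-2 ≠ 0, so no pure-strategy equilibrium exists.

No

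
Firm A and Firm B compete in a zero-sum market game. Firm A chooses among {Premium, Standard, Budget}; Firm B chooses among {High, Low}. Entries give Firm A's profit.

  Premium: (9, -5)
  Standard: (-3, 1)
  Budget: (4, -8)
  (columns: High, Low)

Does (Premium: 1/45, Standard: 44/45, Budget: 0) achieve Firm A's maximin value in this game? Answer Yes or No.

No

Against High this mix gives (1/45)·9 + (44/45)·(-3) = -41/15.
Against Low this mix gives (1/45)·(-5) + (44/45)·1 = 13/15.
Firm B will play High, holding Firm A to -41/15. Shifting weight toward the row that does better against High would raise this floor (the equalizing mix achieves -1/3 against both High and Low), so the proposed strategy is not optimal.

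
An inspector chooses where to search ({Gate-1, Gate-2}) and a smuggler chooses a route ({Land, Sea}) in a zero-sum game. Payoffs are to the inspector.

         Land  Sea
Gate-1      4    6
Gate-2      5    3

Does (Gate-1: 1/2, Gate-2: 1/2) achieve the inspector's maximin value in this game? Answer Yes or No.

Yes

Against Land this mix gives (1/2)·4 + (1/2)·5 = 9/2.
Against Sea this mix gives (1/2)·6 + (1/2)·3 = 9/2.
All of the smuggler's active replies (Land, Sea) yield 9/2, and no column does worse for the inspector. The mix makes the smuggler indifferent and guarantees 9/2, so it is optimal.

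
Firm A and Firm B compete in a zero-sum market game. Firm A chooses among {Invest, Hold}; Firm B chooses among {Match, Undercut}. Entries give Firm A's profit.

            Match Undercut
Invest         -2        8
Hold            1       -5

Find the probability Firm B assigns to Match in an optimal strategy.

13/16

Row minima: Invest → -2, Hold → -5; maximin = -2.
Column maxima: Match → 1, Undercut → 8; minimax = 1.
-2 ≠ 1, so there is no saddle point; optimal play is mixed.
Let Firm A play Invest with probability p. Expected payoff against Match: (-2)p + 1(1−p) = −3p + 1; against Undercut: 8p + (-5)(1−p) = 13p − 5.
Setting these equal: −3p + 1 = 13p − 5 ⇒ −16p = -6 ⇒ p = 3/8, and the value is (-3)·(3/8) + 1 = -1/8.
For Firm B: with q = P(Match), equating Invest's and Hold's payoffs gives −10q + 8 = 6q − 5 ⇒ q = 13/16.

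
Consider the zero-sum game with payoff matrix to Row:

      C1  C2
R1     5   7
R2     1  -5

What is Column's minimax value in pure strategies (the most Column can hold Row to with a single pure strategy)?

Column maxima: C1 → 5, C2 → 7.
The smallest of these is 5.

5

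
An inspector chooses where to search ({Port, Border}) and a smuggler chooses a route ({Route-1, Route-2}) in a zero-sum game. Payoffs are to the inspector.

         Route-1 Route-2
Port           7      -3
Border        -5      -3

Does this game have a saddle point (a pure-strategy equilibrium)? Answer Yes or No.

Yes

Row minima: Port → -3, Border → -5; maximin = -3.
Column maxima: Route-1 → 7, Route-2 → -3; minimax = -3.
maximin = minimax = -3, so a saddle point exists.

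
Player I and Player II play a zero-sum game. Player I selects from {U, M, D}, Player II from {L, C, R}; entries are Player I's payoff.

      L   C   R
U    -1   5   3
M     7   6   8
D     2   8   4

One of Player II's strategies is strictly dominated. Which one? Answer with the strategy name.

L holds Player I's payoff strictly below R in every row: -1 < 3, 7 < 8, 2 < 4.
So R is strictly dominated for Player II.

R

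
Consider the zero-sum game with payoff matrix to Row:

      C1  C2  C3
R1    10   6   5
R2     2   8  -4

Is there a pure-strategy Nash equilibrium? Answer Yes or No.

Row minima: R1 → 5, R2 → -4; maximin = 5.
Column maxima: C1 → 10, C2 → 8, C3 → 5; minimax = 5.
maximin = minimax = 5, so a saddle point exists.

Yes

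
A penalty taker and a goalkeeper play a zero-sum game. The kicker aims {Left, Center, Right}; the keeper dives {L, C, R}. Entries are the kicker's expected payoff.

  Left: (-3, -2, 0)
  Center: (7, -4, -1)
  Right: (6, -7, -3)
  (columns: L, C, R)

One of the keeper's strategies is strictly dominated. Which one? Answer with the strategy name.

C holds the kicker's payoff strictly below R in every row: -2 < 0, -4 < -1, -7 < -3.
So R is strictly dominated for the keeper.

R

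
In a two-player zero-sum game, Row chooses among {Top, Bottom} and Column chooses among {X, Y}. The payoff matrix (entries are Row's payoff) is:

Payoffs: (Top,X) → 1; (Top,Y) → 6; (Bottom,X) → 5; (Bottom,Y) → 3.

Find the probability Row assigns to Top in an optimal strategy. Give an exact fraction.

2/7

Row minima: Top → 1, Bottom → 3; maximin = 3.
Column maxima: X → 5, Y → 6; minimax = 5.
3 ≠ 5, so there is no saddle point; optimal play is mixed.
Let Row play Top with probability p. Expected payoff against X: 1p + 5(1−p) = −4p + 5; against Y: 6p + 3(1−p) = 3p + 3.
Setting these equal: −4p + 5 = 3p + 3 ⇒ −7p = -2 ⇒ p = 2/7, and the value is (-4)·(2/7) + 5 = 27/7.
For Column: with q = P(X), equating Top's and Bottom's payoffs gives −5q + 6 = 2q + 3 ⇒ q = 3/7.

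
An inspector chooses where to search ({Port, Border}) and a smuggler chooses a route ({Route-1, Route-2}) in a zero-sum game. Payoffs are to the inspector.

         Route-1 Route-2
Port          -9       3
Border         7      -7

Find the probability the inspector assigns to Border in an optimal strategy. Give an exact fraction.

6/13

Row minima: Port → -9, Border → -7; maximin = -7.
Column maxima: Route-1 → 7, Route-2 → 3; minimax = 3.
-7 ≠ 3, so there is no saddle point; optimal play is mixed.
Let the inspector play Port with probability p. Expected payoff against Route-1: (-9)p + 7(1−p) = −16p + 7; against Route-2: 3p + (-7)(1−p) = 10p − 7.
Setting these equal: −16p + 7 = 10p − 7 ⇒ −26p = -14 ⇒ p = 7/13, and the value is (-16)·(7/13) + 7 = -21/13.
For the smuggler: with q = P(Route-1), equating Port's and Border's payoffs gives −12q + 3 = 14q − 7 ⇒ q = 5/13.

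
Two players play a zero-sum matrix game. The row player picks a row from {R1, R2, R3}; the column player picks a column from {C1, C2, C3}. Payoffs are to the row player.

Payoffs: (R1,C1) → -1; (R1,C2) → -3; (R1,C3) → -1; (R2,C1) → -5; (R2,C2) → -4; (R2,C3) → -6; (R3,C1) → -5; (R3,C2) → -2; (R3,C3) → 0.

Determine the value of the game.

Row minima: R1 → -3, R2 → -6, R3 → -5; maximin = -3.
Column maxima: C1 → -1, C2 → -2, C3 → 0; minimax = -2.
-3 ≠ -2, so there is no saddle point; optimal play is mixed.
R2 is strictly dominated by R1, so the row player never plays it.
With R2 eliminated, C3 is strictly dominated by C2 (it gives the row player strictly more in every remaining row), so the column player never plays it.
On the remaining 2×2 (R1, R3 vs C1, C2):
Let the row player play R1 with probability p. Expected payoff against C1: (-1)p + (-5)(1−p) = 4p − 5; against C2: (-3)p + (-2)(1−p) = −p − 2.
Setting these equal: 4p − 5 = −p − 2 ⇒ 5p = 3 ⇒ p = 3/5, and the value is (4)·(3/5) − 5 = -13/5.
For the column player: with q = P(C1), equating R1's and R3's payoffs gives 2q − 3 = −3q − 2 ⇒ q = 1/5.

-13/5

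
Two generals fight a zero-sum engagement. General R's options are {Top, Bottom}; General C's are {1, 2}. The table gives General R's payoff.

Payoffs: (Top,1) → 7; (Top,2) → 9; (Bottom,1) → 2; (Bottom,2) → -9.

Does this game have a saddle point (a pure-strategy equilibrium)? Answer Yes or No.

Row minima: Top → 7, Bottom → -9; maximin = 7.
Column maxima: 1 → 7, 2 → 9; minimax = 7.
maximin = minimax = 7, so a saddle point exists.

Yes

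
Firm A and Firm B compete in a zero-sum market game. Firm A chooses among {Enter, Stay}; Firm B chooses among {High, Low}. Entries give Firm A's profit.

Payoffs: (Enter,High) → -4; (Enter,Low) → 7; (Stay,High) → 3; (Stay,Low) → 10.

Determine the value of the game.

Row minima: Enter → -4, Stay → 3; maximin = 3.
Column maxima: High → 3, Low → 10; minimax = 3.
Since maximin = minimax = 3, there is a saddle point and the value is 3.

3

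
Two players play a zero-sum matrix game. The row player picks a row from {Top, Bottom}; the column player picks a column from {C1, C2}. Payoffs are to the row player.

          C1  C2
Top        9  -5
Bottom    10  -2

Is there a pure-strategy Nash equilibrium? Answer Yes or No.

Yes

Row minima: Top → -5, Bottom → -2; maximin = -2.
Column maxima: C1 → 10, C2 → -2; minimax = -2.
maximin = minimax = -2, so a saddle point exists.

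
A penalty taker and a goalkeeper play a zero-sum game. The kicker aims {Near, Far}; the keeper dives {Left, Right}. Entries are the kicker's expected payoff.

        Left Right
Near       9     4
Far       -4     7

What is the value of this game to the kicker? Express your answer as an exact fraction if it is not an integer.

Row minima: Near → 4, Far → -4; maximin = 4.
Column maxima: Left → 9, Right → 7; minimax = 7.
4 ≠ 7, so there is no saddle point; optimal play is mixed.
Let the kicker play Near with probability p. Expected payoff against Left: 9p + (-4)(1−p) = 13p − 4; against Right: 4p + 7(1−p) = −3p + 7.
Setting these equal: 13p − 4 = −3p + 7 ⇒ 16p = 11 ⇒ p = 11/16, and the value is (13)·(11/16) − 4 = 79/16.
For the keeper: with q = P(Left), equating Near's and Far's payoffs gives 5q + 4 = −11q + 7 ⇒ q = 3/16.

79/16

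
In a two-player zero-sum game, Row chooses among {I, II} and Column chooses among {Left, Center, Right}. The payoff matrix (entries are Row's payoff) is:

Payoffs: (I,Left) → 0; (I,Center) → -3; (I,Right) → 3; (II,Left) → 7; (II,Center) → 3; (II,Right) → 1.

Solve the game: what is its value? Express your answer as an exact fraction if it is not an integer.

3/2

Row minima: I → -3, II → 1; maximin = 1.
Column maxima: Left → 7, Center → 3, Right → 3; minimax = 3.
1 ≠ 3, so there is no saddle point; optimal play is mixed.
Left is strictly dominated by Center (it gives Row strictly more in every row), so Column never plays it.
On the remaining 2×2 (I, II vs Center, Right):
Let Row play I with probability p. Expected payoff against Center: (-3)p + 3(1−p) = −6p + 3; against Right: 3p + 1(1−p) = 2p + 1.
Setting these equal: −6p + 3 = 2p + 1 ⇒ −8p = -2 ⇒ p = 1/4, and the value is (-6)·(1/4) + 3 = 3/2.
For Column: with q = P(Center), equating I's and II's payoffs gives −6q + 3 = 2q + 1 ⇒ q = 1/4.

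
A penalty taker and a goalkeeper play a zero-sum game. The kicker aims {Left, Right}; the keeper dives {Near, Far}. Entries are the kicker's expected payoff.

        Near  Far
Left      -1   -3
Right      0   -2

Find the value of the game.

-2

Row minima: Left → -3, Right → -2; maximin = -2.
Column maxima: Near → 0, Far → -2; minimax = -2.
Since maximin = minimax = -2, there is a saddle point and the value is -2.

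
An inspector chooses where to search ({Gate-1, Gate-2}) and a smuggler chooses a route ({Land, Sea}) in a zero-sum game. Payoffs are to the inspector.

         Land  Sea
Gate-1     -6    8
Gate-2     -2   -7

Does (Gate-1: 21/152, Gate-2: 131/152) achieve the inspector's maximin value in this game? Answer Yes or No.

No

Against Land this mix gives (21/152)·(-6) + (131/152)·(-2) = -97/38.
Against Sea this mix gives (21/152)·8 + (131/152)·(-7) = -749/152.
The smuggler will play Sea, holding the inspector to -749/152. Shifting weight toward the row that does better against Sea would raise this floor (the equalizing mix achieves -58/19 against both Sea and Land), so the proposed strategy is not optimal.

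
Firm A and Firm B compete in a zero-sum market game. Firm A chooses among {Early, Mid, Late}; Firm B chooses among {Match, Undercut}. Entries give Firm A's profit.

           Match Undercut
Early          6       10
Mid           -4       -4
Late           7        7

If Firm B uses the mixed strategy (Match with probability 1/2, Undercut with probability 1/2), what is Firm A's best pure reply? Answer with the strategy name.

Expected payoff of Early: (1/2)·6 + (1/2)·10 = 8.
Expected payoff of Mid: (1/2)·(-4) + (1/2)·(-4) = -4.
Expected payoff of Late: (1/2)·7 + (1/2)·7 = 7.
The largest is 8, so Firm A's best response is Early.

Early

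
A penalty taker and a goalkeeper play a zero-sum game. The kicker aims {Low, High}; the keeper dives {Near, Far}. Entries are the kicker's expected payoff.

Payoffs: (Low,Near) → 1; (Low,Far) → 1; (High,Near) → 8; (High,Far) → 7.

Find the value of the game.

7

Row minima: Low → 1, High → 7; maximin = 7.
Column maxima: Near → 8, Far → 7; minimax = 7.
Since maximin = minimax = 7, there is a saddle point and the value is 7.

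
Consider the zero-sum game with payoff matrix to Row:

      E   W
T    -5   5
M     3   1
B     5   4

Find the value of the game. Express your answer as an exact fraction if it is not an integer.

45/11

Row minima: T → -5, M → 1, B → 4; maximin = 4.
Column maxima: E → 5, W → 5; minimax = 5.
4 ≠ 5, so there is no saddle point; optimal play is mixed.
M is strictly dominated by B, so Row never plays it.
On the remaining 2×2 (T, B vs E, W):
Let Row play T with probability p. Expected payoff against E: (-5)p + 5(1−p) = −10p + 5; against W: 5p + 4(1−p) = p + 4.
Setting these equal: −10p + 5 = p + 4 ⇒ −11p = -1 ⇒ p = 1/11, and the value is (-10)·(1/11) + 5 = 45/11.
For Column: with q = P(E), equating T's and B's payoffs gives −10q + 5 = q + 4 ⇒ q = 1/11.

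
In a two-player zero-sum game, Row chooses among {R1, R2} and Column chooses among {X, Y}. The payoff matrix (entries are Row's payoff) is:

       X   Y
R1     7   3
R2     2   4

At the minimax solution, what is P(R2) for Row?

2/3

Row minima: R1 → 3, R2 → 2; maximin = 3.
Column maxima: X → 7, Y → 4; minimax = 4.
3 ≠ 4, so there is no saddle point; optimal play is mixed.
Let Row play R1 with probability p. Expected payoff against X: 7p + 2(1−p) = 5p + 2; against Y: 3p + 4(1−p) = −p + 4.
Setting these equal: 5p + 2 = −p + 4 ⇒ 6p = 2 ⇒ p = 1/3, and the value is (5)·(1/3) + 2 = 11/3.
For Column: with q = P(X), equating R1's and R2's payoffs gives 4q + 3 = −2q + 4 ⇒ q = 1/6.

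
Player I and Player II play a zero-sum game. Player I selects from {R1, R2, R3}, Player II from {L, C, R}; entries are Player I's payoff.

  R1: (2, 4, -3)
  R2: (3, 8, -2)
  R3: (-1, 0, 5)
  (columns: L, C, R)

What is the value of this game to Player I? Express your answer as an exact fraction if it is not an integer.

13/11

Row minima: R1 → -3, R2 → -2, R3 → -1; maximin = -1.
Column maxima: L → 3, C → 8, R → 5; minimax = 3.
-1 ≠ 3, so there is no saddle point; optimal play is mixed.
R1 is strictly dominated by R2, so Player I never plays it.
C is strictly dominated by L (it gives Player I strictly more in every row), so Player II never plays it.
On the remaining 2×2 (R2, R3 vs L, R):
Let Player I play R2 with probability p. Expected payoff against L: 3p + (-1)(1−p) = 4p − 1; against R: (-2)p + 5(1−p) = −7p + 5.
Setting these equal: 4p − 1 = −7p + 5 ⇒ 11p = 6 ⇒ p = 6/11, and the value is (4)·(6/11) − 1 = 13/11.
For Player II: with q = P(L), equating R2's and R3's payoffs gives 5q − 2 = −6q + 5 ⇒ q = 7/11.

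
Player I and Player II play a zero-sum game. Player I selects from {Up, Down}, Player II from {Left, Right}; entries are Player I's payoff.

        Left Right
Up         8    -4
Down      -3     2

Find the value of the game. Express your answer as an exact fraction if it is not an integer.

Row minima: Up → -4, Down → -3; maximin = -3.
Column maxima: Left → 8, Right → 2; minimax = 2.
-3 ≠ 2, so there is no saddle point; optimal play is mixed.
Let Player I play Up with probability p. Expected payoff against Left: 8p + (-3)(1−p) = 11p − 3; against Right: (-4)p + 2(1−p) = −6p + 2.
Setting these equal: 11p − 3 = −6p + 2 ⇒ 17p = 5 ⇒ p = 5/17, and the value is (11)·(5/17) − 3 = 4/17.
For Player II: with q = P(Left), equating Up's and Down's payoffs gives 12q − 4 = −5q + 2 ⇒ q = 6/17.

4/17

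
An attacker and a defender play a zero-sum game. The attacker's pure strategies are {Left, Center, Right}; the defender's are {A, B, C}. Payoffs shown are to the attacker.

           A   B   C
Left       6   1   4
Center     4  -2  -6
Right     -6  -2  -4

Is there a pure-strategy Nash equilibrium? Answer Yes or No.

Row minima: Left → 1, Center → -6, Right → -6; maximin = 1.
Column maxima: A → 6, B → 1, C → 4; minimax = 1.
maximin = minimax = 1, so a saddle point exists.

Yes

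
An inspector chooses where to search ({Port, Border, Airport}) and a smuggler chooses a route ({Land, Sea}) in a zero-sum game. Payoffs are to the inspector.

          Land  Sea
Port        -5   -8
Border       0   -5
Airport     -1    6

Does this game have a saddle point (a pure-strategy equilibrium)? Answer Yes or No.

No

Row minima: Port → -8, Border → -5, Airport → -1; maximin = -1.
Column maxima: Land → 0, Sea → 6; minimax = 0.
-1 ≠ 0, so no pure-strategy equilibrium exists.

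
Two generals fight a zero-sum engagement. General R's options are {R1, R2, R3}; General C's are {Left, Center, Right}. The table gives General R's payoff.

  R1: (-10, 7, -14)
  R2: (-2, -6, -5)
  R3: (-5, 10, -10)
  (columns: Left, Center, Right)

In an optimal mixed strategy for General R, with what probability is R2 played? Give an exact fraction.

Row minima: R1 → -14, R2 → -6, R3 → -10; maximin = -6.
Column maxima: Left → -2, Center → 10, Right → -5; minimax = -5.
-6 ≠ -5, so there is no saddle point; optimal play is mixed.
R1 is strictly dominated by R3, so General R never plays it.
Left is strictly dominated by Right (it gives General R strictly more in every row), so General C never plays it.
On the remaining 2×2 (R2, R3 vs Center, Right):
Let General R play R2 with probability p. Expected payoff against Center: (-6)p + 10(1−p) = −16p + 10; against Right: (-5)p + (-10)(1−p) = 5p − 10.
Setting these equal: −16p + 10 = 5p − 10 ⇒ −21p = -20 ⇒ p = 20/21, and the value is (-16)·(20/21) + 10 = -110/21.
For General C: with q = P(Center), equating R2's and R3's payoffs gives −q − 5 = 20q − 10 ⇒ q = 5/21.

20/21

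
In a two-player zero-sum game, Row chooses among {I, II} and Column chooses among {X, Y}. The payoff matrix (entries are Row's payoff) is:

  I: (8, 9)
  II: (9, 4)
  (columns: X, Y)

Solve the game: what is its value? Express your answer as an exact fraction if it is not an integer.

Row minima: I → 8, II → 4; maximin = 8.
Column maxima: X → 9, Y → 9; minimax = 9.
8 ≠ 9, so there is no saddle point; optimal play is mixed.
Let Row play I with probability p. Expected payoff against X: 8p + 9(1−p) = −p + 9; against Y: 9p + 4(1−p) = 5p + 4.
Setting these equal: −p + 9 = 5p + 4 ⇒ −6p = -5 ⇒ p = 5/6, and the value is (-1)·(5/6) + 9 = 49/6.
For Column: with q = P(X), equating I's and II's payoffs gives −q + 9 = 5q + 4 ⇒ q = 5/6.

49/6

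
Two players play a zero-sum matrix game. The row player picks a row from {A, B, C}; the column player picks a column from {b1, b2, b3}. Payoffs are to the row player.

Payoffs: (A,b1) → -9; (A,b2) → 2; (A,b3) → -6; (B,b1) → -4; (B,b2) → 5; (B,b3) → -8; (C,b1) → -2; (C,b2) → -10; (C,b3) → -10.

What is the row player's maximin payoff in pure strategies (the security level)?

Row minima: A → -9, B → -8, C → -10.
The best of these is -8.

-8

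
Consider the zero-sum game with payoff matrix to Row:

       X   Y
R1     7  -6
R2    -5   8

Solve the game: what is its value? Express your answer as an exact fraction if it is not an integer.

Row minima: R1 → -6, R2 → -5; maximin = -5.
Column maxima: X → 7, Y → 8; minimax = 7.
-5 ≠ 7, so there is no saddle point; optimal play is mixed.
Let Row play R1 with probability p. Expected payoff against X: 7p + (-5)(1−p) = 12p − 5; against Y: (-6)p + 8(1−p) = −14p + 8.
Setting these equal: 12p − 5 = −14p + 8 ⇒ 26p = 13 ⇒ p = 1/2, and the value is (12)·(1/2) − 5 = 1.
For Column: with q = P(X), equating R1's and R2's payoffs gives 13q − 6 = −13q + 8 ⇒ q = 7/13.

1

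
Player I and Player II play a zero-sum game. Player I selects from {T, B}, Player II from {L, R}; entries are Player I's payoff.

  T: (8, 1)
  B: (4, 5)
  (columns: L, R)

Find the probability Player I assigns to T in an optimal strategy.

1/8

Row minima: T → 1, B → 4; maximin = 4.
Column maxima: L → 8, R → 5; minimax = 5.
4 ≠ 5, so there is no saddle point; optimal play is mixed.
Let Player I play T with probability p. Expected payoff against L: 8p + 4(1−p) = 4p + 4; against R: 1p + 5(1−p) = −4p + 5.
Setting these equal: 4p + 4 = −4p + 5 ⇒ 8p = 1 ⇒ p = 1/8, and the value is (4)·(1/8) + 4 = 9/2.
For Player II: with q = P(L), equating T's and B's payoffs gives 7q + 1 = −q + 5 ⇒ q = 1/2.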